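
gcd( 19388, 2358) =262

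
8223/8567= 8223/8567 = 0.96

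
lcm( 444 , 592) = 1776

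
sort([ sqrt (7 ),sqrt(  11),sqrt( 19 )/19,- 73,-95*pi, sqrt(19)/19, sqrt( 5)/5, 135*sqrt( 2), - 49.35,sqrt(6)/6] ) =[-95*pi, - 73, - 49.35, sqrt (19)/19,sqrt (19)/19,sqrt(6)/6,sqrt (5) /5,sqrt( 7), sqrt( 11), 135*sqrt(2)]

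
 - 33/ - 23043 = 11/7681= 0.00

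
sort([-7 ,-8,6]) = [-8,-7, 6]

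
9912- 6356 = 3556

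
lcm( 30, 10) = 30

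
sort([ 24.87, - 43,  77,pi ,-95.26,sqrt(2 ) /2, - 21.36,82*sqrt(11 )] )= [ - 95.26, - 43, - 21.36,sqrt( 2 )/2,pi,24.87,77,82*sqrt( 11) ]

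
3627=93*39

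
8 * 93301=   746408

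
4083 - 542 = 3541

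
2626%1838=788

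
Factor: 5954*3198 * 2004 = 2^4*3^2*13^2*41^1*167^1*229^1 =38157947568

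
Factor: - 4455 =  - 3^4*5^1*11^1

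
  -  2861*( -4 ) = 11444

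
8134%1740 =1174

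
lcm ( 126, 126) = 126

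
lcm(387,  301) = 2709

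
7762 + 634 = 8396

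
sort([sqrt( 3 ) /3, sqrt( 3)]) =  [ sqrt( 3)/3,sqrt( 3)]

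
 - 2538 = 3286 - 5824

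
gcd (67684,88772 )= 4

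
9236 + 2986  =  12222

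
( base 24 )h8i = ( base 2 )10011100010010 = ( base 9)14643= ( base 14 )3906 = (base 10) 10002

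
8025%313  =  200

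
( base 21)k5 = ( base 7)1145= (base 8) 651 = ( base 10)425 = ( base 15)1D5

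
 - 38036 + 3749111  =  3711075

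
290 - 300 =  - 10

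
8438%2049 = 242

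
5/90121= 5/90121 = 0.00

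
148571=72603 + 75968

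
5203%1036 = 23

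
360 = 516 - 156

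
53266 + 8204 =61470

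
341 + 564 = 905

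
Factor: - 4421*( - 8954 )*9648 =2^5*3^2*11^2*37^1*67^1*4421^1 = 381922196832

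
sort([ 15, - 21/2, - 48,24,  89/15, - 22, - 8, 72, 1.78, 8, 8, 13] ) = [ - 48, - 22, - 21/2,-8,1.78, 89/15, 8, 8, 13, 15, 24, 72 ] 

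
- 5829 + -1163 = - 6992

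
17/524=17/524= 0.03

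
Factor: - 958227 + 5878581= 4920354 = 2^1*3^2*19^1*14387^1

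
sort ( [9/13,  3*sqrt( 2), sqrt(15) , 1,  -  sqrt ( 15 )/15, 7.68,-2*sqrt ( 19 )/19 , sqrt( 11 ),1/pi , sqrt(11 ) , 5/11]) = [-2*sqrt(19 )/19,- sqrt(15)/15,1/pi, 5/11,  9/13 , 1, sqrt(11),  sqrt( 11) , sqrt( 15 ), 3*sqrt(2),7.68 ] 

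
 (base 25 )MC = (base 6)2334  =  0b1000110010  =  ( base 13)343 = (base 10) 562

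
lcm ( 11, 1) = 11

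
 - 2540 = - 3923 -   -  1383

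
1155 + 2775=3930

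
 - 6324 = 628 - 6952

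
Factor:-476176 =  - 2^4*29761^1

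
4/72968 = 1/18242 =0.00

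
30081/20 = 1504 + 1/20 = 1504.05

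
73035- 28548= 44487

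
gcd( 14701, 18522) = 1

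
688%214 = 46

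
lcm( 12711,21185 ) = 63555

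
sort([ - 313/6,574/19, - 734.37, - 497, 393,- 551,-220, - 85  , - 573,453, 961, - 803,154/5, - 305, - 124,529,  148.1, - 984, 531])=[ - 984,-803, - 734.37 , - 573, -551, - 497 , - 305, - 220, - 124,  -  85, - 313/6,  574/19,154/5, 148.1, 393 , 453, 529, 531, 961]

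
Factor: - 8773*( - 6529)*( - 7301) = -7^2*31^1*149^1 * 283^1*6529^1 = - 418193373017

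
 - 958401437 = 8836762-967238199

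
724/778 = 362/389 = 0.93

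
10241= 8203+2038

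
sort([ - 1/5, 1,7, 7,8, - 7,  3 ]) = [ - 7,  -  1/5,1,3,7,7,  8]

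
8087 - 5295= 2792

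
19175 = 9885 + 9290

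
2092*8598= 17987016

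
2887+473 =3360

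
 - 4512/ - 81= 55 + 19/27 = 55.70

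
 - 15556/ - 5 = 3111 + 1/5 = 3111.20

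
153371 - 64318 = 89053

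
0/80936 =0 =0.00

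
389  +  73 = 462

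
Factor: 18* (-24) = - 432 = - 2^4*3^3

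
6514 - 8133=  - 1619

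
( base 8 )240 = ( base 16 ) a0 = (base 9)187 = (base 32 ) 50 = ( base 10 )160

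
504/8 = 63 = 63.00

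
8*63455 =507640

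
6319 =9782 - 3463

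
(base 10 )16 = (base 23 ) g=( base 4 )100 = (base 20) G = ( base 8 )20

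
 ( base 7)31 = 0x16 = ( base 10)22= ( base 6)34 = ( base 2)10110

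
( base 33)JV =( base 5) 10113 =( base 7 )1630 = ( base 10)658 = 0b1010010010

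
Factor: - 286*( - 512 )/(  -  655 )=-2^10 * 5^(-1 )*11^1*13^1 * 131^(  -  1) = - 146432/655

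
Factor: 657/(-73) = - 3^2 = - 9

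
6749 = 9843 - 3094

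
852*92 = 78384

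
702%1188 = 702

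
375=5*75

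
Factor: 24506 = 2^1 *12253^1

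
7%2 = 1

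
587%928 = 587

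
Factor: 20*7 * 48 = 2^6*3^1 * 5^1 *7^1   =  6720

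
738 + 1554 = 2292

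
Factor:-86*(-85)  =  2^1*5^1*17^1*43^1 = 7310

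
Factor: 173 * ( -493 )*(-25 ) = 2132225 = 5^2*17^1*29^1*173^1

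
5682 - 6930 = -1248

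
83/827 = 83/827 = 0.10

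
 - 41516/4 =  - 10379 = -  10379.00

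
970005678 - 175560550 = 794445128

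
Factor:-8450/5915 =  -2^1*5^1*7^ (  -  1) = - 10/7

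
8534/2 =4267 = 4267.00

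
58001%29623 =28378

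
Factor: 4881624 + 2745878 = 7627502=   2^1 * 3813751^1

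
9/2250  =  1/250 = 0.00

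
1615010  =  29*55690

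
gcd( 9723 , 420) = 21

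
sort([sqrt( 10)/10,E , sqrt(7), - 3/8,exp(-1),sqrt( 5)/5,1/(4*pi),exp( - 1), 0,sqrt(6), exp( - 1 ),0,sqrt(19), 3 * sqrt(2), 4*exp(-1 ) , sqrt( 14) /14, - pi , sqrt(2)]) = [-pi, - 3/8,0,0, 1/ ( 4*pi), sqrt( 14 )/14, sqrt( 10 ) /10,  exp(- 1), exp(-1),exp (  -  1 ), sqrt( 5)/5,sqrt(2 ) , 4*exp( - 1),sqrt(6 ) , sqrt( 7),E , 3*sqrt(2), sqrt(19)]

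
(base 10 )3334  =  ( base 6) 23234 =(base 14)1302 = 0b110100000110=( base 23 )66m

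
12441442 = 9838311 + 2603131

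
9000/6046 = 4500/3023 = 1.49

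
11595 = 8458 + 3137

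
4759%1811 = 1137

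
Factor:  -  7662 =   -  2^1 * 3^1 *1277^1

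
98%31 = 5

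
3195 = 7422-4227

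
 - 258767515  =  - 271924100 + 13156585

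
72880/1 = 72880 = 72880.00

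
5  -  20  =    -  15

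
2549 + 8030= 10579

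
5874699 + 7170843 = 13045542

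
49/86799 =49/86799  =  0.00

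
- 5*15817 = - 79085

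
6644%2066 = 446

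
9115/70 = 1823/14 = 130.21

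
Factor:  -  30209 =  - 17^1*1777^1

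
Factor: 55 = 5^1*11^1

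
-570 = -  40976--40406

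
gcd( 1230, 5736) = 6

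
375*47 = 17625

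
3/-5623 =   -  3/5623 = - 0.00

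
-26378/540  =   - 49 + 41/270 = -48.85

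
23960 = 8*2995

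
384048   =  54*7112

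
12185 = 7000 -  - 5185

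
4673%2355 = 2318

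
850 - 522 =328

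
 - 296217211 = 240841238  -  537058449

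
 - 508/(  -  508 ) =1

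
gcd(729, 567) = 81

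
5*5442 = 27210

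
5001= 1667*3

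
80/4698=40/2349 = 0.02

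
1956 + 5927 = 7883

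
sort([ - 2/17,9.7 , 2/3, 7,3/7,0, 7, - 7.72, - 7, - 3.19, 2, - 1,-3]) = [ - 7.72, - 7 , - 3.19 ,-3, - 1, - 2/17, 0,3/7,2/3,2, 7,7 , 9.7]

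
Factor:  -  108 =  - 2^2*3^3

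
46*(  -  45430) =  -  2089780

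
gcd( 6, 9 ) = 3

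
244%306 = 244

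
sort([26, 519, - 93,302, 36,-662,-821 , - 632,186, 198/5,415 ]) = [-821, - 662,- 632,-93,26, 36,198/5,186,302, 415,519]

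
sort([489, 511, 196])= [ 196, 489,511] 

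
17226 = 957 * 18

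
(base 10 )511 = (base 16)1FF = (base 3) 200221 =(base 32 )FV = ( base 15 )241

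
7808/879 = 7808/879 =8.88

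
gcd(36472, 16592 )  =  8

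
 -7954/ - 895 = 8 + 794/895 = 8.89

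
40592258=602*67429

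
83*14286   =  1185738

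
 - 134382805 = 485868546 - 620251351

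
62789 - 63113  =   - 324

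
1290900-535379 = 755521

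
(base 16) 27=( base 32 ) 17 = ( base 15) 29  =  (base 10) 39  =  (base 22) 1h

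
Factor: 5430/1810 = 3 = 3^1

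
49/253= 49/253 = 0.19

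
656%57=29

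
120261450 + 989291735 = 1109553185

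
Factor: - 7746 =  - 2^1*3^1 * 1291^1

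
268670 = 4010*67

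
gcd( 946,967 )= 1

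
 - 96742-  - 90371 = - 6371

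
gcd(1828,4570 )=914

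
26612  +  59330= 85942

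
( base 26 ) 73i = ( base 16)12dc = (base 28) 64c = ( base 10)4828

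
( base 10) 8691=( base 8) 20763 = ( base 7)34224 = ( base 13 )3c57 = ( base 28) b2b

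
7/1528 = 7/1528 = 0.00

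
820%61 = 27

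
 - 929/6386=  - 929/6386  =  - 0.15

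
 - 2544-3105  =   - 5649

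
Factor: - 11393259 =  - 3^1*29^1*130957^1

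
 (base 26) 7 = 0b111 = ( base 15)7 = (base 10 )7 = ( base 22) 7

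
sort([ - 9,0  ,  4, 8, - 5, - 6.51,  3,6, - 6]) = [ - 9, - 6.51,  -  6,  -  5,0,3, 4, 6,8] 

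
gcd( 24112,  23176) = 8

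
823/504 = 1+319/504 = 1.63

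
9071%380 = 331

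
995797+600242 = 1596039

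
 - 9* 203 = - 1827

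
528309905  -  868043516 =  - 339733611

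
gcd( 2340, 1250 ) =10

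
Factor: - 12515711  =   - 13^1*962747^1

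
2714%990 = 734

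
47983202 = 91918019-43934817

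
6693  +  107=6800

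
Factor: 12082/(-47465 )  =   - 2^1*5^( - 1)*7^1*11^ ( - 1)=- 14/55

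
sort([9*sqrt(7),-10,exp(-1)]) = [ - 10,exp(-1),9*sqrt( 7)]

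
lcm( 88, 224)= 2464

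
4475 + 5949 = 10424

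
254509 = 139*1831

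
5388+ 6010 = 11398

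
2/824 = 1/412 = 0.00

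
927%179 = 32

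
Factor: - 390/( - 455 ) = 2^1*3^1*7^(-1 ) =6/7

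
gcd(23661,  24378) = 717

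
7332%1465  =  7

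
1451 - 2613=-1162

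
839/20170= 839/20170 = 0.04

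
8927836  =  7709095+1218741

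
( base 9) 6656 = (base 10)4911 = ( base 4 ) 1030233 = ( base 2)1001100101111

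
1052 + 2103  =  3155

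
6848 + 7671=14519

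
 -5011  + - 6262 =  - 11273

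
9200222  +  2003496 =11203718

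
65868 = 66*998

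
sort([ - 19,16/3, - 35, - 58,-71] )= [ - 71,-58, - 35 , - 19, 16/3 ]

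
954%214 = 98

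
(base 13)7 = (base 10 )7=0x7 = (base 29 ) 7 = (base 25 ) 7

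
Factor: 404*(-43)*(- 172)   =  2^4 * 43^2* 101^1 = 2987984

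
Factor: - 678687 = -3^1 * 29^2*269^1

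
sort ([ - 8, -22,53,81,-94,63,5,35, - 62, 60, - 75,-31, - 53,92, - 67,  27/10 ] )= [-94, - 75, - 67,-62 , - 53, - 31, - 22,-8, 27/10,  5 , 35,53,60,63, 81,92 ] 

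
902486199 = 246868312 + 655617887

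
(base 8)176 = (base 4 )1332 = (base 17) 77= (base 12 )a6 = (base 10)126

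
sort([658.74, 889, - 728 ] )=[- 728,658.74 , 889]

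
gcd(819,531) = 9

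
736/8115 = 736/8115 = 0.09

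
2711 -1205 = 1506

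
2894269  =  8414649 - 5520380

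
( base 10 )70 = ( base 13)55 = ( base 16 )46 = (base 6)154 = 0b1000110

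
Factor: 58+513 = 571^1= 571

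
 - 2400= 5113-7513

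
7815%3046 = 1723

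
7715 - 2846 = 4869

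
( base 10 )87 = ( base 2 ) 1010111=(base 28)33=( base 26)39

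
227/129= 1 + 98/129 = 1.76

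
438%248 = 190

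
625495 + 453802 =1079297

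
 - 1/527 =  - 1/527= - 0.00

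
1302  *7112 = 9259824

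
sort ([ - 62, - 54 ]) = [ - 62, - 54]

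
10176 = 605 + 9571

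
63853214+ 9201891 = 73055105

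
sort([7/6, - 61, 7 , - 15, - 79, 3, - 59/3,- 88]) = [ - 88,-79,-61,-59/3, - 15, 7/6, 3, 7]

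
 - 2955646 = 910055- 3865701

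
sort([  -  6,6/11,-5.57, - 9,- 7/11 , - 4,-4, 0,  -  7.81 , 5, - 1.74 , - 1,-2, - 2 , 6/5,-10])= [ - 10, - 9, -7.81,-6 , - 5.57  , - 4,-4,-2 ,-2, - 1.74, - 1,-7/11, 0, 6/11,6/5, 5]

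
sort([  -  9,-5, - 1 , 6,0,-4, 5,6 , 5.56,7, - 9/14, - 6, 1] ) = [ - 9,-6 , - 5, - 4, -1 , - 9/14,0, 1, 5,5.56,6, 6,7]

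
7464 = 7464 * 1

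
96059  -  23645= 72414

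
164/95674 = 82/47837 = 0.00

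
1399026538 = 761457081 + 637569457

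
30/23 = 30/23 = 1.30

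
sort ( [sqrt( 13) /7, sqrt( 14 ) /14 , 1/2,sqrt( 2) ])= [sqrt( 14) /14 , 1/2, sqrt( 13) /7,sqrt (2 ) ] 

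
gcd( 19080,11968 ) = 8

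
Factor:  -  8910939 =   -  3^1*2970313^1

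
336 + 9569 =9905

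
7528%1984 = 1576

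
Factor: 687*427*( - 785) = - 230278965  =  - 3^1*5^1* 7^1*61^1*157^1*229^1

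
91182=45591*2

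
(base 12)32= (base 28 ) 1a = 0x26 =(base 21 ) 1H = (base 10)38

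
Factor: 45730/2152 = 85/4 = 2^(-2 )*5^1 * 17^1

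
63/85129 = 63/85129  =  0.00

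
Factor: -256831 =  - 256831^1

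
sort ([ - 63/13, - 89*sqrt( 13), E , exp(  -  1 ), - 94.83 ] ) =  [-89*sqrt( 13),  -  94.83, -63/13, exp( - 1 ), E ] 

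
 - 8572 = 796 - 9368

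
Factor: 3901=47^1*83^1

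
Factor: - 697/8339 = - 17^1*31^( - 1)*41^1*269^( - 1 ) 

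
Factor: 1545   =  3^1  *5^1 * 103^1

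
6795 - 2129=4666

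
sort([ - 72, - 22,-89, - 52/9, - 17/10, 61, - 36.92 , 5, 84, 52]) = [ - 89, - 72, -36.92, - 22,-52/9, - 17/10,5,52,  61,84]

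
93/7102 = 93/7102 = 0.01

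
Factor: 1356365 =5^1*271273^1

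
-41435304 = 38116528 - 79551832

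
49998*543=27148914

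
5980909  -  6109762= -128853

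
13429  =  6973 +6456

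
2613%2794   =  2613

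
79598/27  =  2948+2/27 = 2948.07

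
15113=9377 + 5736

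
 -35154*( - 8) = 281232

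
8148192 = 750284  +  7397908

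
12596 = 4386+8210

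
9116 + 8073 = 17189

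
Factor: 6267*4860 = 30457620 = 2^2*3^6*5^1 * 2089^1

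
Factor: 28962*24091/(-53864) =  - 2^( - 2)*3^2*1609^1*6733^(  -  1) * 24091^1 = -348861771/26932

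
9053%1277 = 114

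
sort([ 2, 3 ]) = [ 2, 3]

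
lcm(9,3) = 9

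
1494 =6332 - 4838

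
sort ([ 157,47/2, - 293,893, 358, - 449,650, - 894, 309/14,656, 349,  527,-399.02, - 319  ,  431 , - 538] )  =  [  -  894, - 538,-449,-399.02,  -  319, - 293,309/14,47/2 , 157, 349, 358 , 431,527,650 , 656,893] 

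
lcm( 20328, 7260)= 101640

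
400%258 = 142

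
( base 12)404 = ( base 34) H2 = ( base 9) 714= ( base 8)1104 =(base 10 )580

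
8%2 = 0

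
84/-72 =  - 2 + 5/6 = - 1.17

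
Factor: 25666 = 2^1*41^1*313^1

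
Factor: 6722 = 2^1*3361^1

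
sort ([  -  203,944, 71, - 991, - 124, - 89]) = [ - 991 , - 203,  -  124,- 89 , 71,944] 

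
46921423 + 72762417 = 119683840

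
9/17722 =9/17722 =0.00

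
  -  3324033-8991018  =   - 12315051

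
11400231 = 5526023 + 5874208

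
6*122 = 732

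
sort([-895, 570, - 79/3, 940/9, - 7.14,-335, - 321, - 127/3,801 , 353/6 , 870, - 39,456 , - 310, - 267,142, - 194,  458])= [ - 895, - 335,-321,  -  310, - 267 ,  -  194,-127/3, - 39, - 79/3 ,-7.14,353/6,  940/9, 142, 456 , 458, 570, 801,870]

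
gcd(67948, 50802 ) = 2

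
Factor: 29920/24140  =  88/71  =  2^3*11^1*71^( - 1)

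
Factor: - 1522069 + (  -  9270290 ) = -10792359 = - 3^5*23^1*1931^1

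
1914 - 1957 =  - 43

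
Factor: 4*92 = 368=2^4*23^1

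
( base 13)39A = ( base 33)J7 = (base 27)ND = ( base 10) 634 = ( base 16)27a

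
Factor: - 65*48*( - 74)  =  2^5 * 3^1 * 5^1*13^1*37^1 =230880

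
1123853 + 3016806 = 4140659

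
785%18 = 11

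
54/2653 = 54/2653 = 0.02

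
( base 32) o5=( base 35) M3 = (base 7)2153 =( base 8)1405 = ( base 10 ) 773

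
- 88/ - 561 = 8/51 = 0.16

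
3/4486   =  3/4486 = 0.00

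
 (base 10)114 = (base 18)66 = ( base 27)46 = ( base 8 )162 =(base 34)3c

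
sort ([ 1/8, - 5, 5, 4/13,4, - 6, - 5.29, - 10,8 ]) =[ - 10, - 6  , - 5.29, - 5,1/8,4/13,4,5,8]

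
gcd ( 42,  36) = 6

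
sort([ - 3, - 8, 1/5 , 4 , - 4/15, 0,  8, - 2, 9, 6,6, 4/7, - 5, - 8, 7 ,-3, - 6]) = [ - 8 , - 8, - 6, - 5, - 3, - 3, - 2, - 4/15, 0 , 1/5,4/7, 4,6,6, 7, 8  ,  9]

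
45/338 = 45/338 = 0.13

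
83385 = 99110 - 15725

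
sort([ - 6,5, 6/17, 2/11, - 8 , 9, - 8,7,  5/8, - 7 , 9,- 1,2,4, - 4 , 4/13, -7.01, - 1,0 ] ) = [ - 8,  -  8, - 7.01, - 7, - 6, - 4, - 1 , - 1,0,2/11,4/13,6/17,5/8,2,4,  5,7,9, 9] 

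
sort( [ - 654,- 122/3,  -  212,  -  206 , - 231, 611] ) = [ - 654, - 231,-212, - 206,  -  122/3, 611 ]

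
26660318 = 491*54298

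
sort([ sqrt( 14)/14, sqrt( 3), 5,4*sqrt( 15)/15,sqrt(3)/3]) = [ sqrt(14 )/14, sqrt( 3) /3, 4* sqrt( 15 ) /15, sqrt( 3), 5 ] 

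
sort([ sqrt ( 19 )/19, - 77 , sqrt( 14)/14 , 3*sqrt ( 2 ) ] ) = [ - 77, sqrt( 19)/19,sqrt( 14 )/14,3*sqrt( 2 ) ] 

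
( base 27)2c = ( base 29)28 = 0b1000010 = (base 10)66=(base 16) 42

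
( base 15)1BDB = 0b1011110101000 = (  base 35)4x1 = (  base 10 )6056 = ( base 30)6LQ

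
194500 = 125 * 1556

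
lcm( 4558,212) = 9116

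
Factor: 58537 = 58537^1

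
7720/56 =965/7 =137.86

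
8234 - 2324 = 5910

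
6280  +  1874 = 8154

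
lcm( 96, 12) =96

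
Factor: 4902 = 2^1*3^1* 19^1*43^1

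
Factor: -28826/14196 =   -  2^( - 1) *3^(-1 )*13^(-2)*29^1*71^1=-2059/1014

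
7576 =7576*1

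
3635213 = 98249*37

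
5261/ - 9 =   -  585  +  4/9  =  -584.56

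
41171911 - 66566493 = - 25394582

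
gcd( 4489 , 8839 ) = 1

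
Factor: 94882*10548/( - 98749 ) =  - 2^3  *  3^2*7^( - 1)*293^1*14107^( - 1) * 47441^1 = - 1000815336/98749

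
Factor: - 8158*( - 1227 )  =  10009866= 2^1*3^1*409^1*4079^1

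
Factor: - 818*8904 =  - 2^4*3^1*7^1*53^1 * 409^1 = - 7283472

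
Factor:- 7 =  - 7^1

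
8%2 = 0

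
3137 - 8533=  - 5396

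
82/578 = 41/289   =  0.14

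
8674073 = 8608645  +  65428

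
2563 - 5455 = - 2892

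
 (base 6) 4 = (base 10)4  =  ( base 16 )4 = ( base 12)4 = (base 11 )4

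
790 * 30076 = 23760040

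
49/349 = 49/349 =0.14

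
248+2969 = 3217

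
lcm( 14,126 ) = 126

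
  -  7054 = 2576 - 9630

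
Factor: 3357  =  3^2 * 373^1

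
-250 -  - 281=31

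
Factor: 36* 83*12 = 35856= 2^4*3^3*83^1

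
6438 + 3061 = 9499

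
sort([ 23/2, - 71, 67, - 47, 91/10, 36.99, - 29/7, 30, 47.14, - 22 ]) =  [ - 71, - 47, - 22, - 29/7, 91/10, 23/2,30,36.99 , 47.14, 67] 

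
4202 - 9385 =-5183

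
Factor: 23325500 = 2^2* 5^3*11^1*4241^1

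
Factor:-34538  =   - 2^1*7^1*2467^1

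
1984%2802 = 1984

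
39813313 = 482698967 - 442885654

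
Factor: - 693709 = -19^1 * 29^1* 1259^1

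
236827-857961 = -621134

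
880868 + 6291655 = 7172523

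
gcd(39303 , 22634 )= 1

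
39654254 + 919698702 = 959352956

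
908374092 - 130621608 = 777752484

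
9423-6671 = 2752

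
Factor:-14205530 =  - 2^1*5^1*137^1 *10369^1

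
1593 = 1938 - 345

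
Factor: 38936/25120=2^( -2)*5^(-1 ) * 31^1 = 31/20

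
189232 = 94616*2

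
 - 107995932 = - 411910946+303915014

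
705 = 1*705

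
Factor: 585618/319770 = 3^( -1)*5^( - 1)*17^(-1)*467^1  =  467/255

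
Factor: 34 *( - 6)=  - 2^2*3^1*17^1 = - 204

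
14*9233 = 129262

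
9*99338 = 894042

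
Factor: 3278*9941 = 2^1*11^1*149^1*9941^1=32586598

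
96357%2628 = 1749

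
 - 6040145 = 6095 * (-991)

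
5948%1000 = 948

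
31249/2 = 15624 + 1/2=15624.50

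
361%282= 79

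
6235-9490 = -3255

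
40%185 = 40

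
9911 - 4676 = 5235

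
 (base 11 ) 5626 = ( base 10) 7409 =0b1110011110001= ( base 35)61o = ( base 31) 7m0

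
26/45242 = 13/22621  =  0.00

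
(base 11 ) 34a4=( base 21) a8d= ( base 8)10757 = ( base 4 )1013233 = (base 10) 4591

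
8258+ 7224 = 15482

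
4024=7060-3036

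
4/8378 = 2/4189 = 0.00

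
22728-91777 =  - 69049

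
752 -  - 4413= 5165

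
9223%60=43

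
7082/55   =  7082/55 = 128.76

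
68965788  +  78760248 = 147726036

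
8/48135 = 8/48135 = 0.00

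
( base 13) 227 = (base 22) gj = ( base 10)371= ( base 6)1415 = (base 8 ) 563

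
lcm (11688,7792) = 23376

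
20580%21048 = 20580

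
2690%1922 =768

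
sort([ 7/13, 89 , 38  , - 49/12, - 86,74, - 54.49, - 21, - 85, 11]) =[  -  86 ,  -  85, -54.49, - 21, - 49/12 , 7/13, 11, 38, 74,  89]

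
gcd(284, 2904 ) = 4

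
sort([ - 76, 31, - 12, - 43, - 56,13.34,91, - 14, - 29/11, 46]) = [ - 76, - 56,- 43 , - 14,  -  12,-29/11,13.34, 31,46,91] 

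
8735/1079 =8735/1079 = 8.10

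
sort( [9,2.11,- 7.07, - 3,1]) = [ - 7.07  , - 3, 1,2.11,9 ] 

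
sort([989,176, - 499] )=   [ - 499, 176,989]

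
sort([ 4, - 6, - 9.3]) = [ - 9.3,- 6,4 ]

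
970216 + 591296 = 1561512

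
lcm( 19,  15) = 285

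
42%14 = 0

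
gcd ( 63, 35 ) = 7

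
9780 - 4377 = 5403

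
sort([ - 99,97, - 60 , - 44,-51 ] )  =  [ - 99,-60, - 51, - 44,  97]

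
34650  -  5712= 28938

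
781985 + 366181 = 1148166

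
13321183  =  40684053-27362870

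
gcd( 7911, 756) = 27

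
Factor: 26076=2^2 * 3^1*41^1  *  53^1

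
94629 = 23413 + 71216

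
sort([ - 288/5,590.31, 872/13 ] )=[ - 288/5, 872/13, 590.31] 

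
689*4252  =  2929628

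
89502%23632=18606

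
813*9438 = 7673094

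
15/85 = 3/17=0.18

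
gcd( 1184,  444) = 148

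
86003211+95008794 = 181012005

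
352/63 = 352/63 = 5.59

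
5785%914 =301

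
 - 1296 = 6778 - 8074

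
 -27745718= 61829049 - 89574767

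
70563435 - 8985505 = 61577930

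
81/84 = 27/28 = 0.96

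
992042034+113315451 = 1105357485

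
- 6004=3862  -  9866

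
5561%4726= 835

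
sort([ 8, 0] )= [0,8]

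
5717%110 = 107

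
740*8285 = 6130900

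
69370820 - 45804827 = 23565993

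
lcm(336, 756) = 3024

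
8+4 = 12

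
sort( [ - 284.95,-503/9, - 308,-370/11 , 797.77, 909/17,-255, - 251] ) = [-308 ,-284.95, - 255,-251,  -  503/9,  -  370/11, 909/17, 797.77 ]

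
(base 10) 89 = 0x59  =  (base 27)38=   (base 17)54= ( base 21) 45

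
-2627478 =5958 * ( - 441 )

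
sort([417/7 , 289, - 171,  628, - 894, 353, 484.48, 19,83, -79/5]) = [  -  894,- 171, - 79/5, 19,  417/7,  83, 289, 353, 484.48,628]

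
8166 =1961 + 6205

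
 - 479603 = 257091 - 736694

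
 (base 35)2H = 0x57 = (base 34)2J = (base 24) 3f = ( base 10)87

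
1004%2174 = 1004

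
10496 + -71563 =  - 61067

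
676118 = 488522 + 187596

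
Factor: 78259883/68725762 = 2^ ( - 1 ) * 7^ (  -  1)*13^1*811^ (-1 ) * 6053^( - 1)*6019991^1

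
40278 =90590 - 50312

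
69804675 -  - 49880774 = 119685449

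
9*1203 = 10827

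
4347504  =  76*57204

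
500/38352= 125/9588 = 0.01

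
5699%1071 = 344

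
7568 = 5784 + 1784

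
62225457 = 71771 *867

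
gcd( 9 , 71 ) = 1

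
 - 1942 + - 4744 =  - 6686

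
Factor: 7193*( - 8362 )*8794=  - 528940333604 = -  2^2*37^1*113^1*4397^1*7193^1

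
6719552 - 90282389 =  - 83562837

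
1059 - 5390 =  - 4331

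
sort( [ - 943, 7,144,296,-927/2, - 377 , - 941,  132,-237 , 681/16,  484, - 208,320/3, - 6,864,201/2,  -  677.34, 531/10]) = [  -  943,-941 , - 677.34, - 927/2,-377 , - 237, - 208, - 6, 7,681/16,  531/10,201/2, 320/3,132,144, 296, 484,  864]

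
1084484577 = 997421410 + 87063167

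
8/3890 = 4/1945 = 0.00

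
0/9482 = 0 = 0.00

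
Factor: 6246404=2^2*1561601^1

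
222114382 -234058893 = -11944511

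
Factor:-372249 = -3^3*17^1*811^1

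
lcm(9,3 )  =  9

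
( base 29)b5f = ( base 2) 10010011000011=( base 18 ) 1B0F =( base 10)9411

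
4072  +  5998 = 10070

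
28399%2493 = 976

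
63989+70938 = 134927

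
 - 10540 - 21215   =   - 31755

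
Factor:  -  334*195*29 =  - 2^1*3^1*5^1*13^1*29^1*167^1 = - 1888770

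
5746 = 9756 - 4010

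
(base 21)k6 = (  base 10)426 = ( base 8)652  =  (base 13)26A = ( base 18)15C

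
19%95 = 19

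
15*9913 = 148695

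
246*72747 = 17895762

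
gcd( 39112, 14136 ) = 8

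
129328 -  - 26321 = 155649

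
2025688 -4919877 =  - 2894189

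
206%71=64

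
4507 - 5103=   -  596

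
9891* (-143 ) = -1414413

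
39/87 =13/29 =0.45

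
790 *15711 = 12411690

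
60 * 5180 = 310800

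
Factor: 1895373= 3^3 * 70199^1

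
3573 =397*9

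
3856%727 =221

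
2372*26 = 61672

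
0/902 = 0  =  0.00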